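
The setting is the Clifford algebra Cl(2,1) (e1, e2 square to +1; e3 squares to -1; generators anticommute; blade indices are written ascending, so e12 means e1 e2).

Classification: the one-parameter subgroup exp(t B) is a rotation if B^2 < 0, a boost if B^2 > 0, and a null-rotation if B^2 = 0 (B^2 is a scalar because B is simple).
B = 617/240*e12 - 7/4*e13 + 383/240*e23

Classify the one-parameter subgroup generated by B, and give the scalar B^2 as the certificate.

B^2 term by term: the squares give (617/240)^2*(e12)^2 + (-7/4)^2*(e13)^2 + (383/240)^2*(e23)^2 = 380689/57600*(-1) + 49/16*(+1) + 146689/57600*(+1) = -1 (each basis 2-blade squares to minus the product of its generators' squares); cross terms between blades sharing an index anticommute and cancel. So B^2 = -1.
Answer: rotation, certificate B^2 = -1. No conjugation can change B^2 = -1; the sign gives the class.


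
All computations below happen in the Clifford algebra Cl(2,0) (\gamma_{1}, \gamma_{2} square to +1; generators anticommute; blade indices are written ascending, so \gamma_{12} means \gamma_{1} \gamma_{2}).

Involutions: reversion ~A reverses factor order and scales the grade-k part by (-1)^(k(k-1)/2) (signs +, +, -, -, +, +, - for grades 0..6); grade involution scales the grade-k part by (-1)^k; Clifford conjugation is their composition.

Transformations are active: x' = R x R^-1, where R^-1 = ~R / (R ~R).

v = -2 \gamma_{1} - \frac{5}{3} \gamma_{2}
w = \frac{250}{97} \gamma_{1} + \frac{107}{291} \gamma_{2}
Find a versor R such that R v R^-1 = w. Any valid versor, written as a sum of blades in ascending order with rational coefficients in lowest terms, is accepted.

Reasoning: v^2 = w^2 = \frac{61}{9} since conjugation preserves the quadratic form; R = v + w = \frac{56}{97} \gamma_{1} - \frac{126}{97} \gamma_{2} is then valid when invertible, keeping its own part and reversing (v - w)/2.
Answer: \frac{56}{97} \gamma_{1} - \frac{126}{97} \gamma_{2}


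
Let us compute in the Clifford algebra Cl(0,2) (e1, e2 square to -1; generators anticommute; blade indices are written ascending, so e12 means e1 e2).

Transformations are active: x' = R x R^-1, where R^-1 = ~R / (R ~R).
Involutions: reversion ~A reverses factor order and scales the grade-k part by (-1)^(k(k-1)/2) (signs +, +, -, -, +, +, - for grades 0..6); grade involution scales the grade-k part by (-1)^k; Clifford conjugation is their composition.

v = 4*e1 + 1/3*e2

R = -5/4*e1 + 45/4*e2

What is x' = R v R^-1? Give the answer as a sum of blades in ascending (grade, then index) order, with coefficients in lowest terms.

~R = -5/4*e1 + 45/4*e2, and R ~R = -1025/8, so R^-1 = ~R / (-1025/8).
R v = 5/4 - 545/12*e12
Answer: -163/41*e1 - 68/123*e2


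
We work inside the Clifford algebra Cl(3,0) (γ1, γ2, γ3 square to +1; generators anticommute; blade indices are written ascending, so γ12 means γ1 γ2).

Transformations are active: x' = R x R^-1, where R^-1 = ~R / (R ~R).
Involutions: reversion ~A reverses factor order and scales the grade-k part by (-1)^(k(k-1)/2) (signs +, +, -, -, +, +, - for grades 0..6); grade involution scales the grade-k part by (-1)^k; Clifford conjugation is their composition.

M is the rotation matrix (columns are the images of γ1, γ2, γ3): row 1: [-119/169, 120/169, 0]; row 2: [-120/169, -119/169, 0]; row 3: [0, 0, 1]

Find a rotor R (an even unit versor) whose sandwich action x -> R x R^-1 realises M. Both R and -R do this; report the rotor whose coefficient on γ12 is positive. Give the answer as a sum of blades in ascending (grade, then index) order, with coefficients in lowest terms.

Method: write R = a + b12*γ12 + b13*γ13 + b23*γ23 with a^2 + b12^2 + b13^2 + b23^2 = 1 (so R^-1 = ~R). Expanding the columns R e_j ~R gives tr M = 4a^2 - 1 and, from the antisymmetric part, M21 - M12 = -4a*b12, M13 - M31 = 4a*b13, M32 - M23 = -4a*b23.
Here tr M = -69/169, so a^2 = (1 + tr M)/4 = 25/169 and a = ±5/13. Taking a = 5/13: M21 - M12 = -240/169, M13 - M31 = 0, M32 - M23 = 0, giving b12 = 12/13, b13 = 0, b23 = 0, i.e. R = 5/13 + 12/13*γ12.
Its γ12 coefficient is already positive.
Answer: 5/13 + 12/13*γ12. Note: both R and -R realise this M (trace -69/169); the covering map identifies them, and the γ12-coefficient sign is the tie-breaker.


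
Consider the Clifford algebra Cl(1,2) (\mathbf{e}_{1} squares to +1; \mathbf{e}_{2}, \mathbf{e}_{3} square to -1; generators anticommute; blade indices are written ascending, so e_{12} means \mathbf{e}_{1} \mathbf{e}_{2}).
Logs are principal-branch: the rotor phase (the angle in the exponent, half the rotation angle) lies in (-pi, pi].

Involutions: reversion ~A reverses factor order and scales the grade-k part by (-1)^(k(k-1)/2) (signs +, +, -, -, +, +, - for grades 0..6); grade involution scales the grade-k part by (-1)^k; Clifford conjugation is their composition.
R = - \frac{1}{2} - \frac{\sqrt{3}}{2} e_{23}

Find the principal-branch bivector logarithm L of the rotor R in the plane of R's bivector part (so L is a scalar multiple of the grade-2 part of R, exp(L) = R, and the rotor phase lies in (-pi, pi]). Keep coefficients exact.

The scalar part of R is - \frac{1}{2}, which fixes the principal-branch rotor phase; the unit plane is then the bivector part divided by the sine of that phase, and L is that plane scaled by the phase.
Concretely: cos(phase) = - \frac{1}{2} gives phase = ±\frac{2 \pi}{3}, and since phase/sin(phase) is even the sign is immaterial: L = (phase/sin(phase)) * <R>_2 = (\frac{4 \sqrt{3} \pi}{9}) * <R>_2.
Answer: - \frac{2 \pi}{3} e_{23}


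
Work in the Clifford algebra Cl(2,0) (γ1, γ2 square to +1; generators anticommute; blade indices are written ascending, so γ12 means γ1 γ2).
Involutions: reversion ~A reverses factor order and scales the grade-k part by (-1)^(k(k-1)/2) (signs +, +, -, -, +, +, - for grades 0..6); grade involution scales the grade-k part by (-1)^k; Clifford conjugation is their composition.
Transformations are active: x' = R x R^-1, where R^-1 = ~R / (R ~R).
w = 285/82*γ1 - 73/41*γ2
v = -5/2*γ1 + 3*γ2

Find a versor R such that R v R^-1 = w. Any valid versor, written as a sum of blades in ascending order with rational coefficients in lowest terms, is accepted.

Take R = v + w = 40/41*γ1 + 50/41*γ2. Because q(v) = q(w) = 61/4, conjugation by R sends v exactly to w.
Answer: 40/41*γ1 + 50/41*γ2


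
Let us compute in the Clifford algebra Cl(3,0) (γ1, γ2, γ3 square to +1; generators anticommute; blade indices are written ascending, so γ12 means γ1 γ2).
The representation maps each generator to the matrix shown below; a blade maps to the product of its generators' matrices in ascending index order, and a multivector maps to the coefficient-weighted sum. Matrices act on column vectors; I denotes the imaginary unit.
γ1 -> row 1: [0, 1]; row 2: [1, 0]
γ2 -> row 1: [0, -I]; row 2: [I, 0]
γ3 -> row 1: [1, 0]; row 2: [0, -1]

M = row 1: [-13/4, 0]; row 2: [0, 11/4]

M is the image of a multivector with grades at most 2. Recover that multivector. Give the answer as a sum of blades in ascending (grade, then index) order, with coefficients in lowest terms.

Method: 1, rho(γ1), rho(γ2), rho(γ3) form a trace-orthogonal basis of the 2x2 complex matrices (tr(X Y) = 2 if X = Y, else 0), so M = m0*1 + m1*rho(γ1) + m2*rho(γ2) + m3*rho(γ3) with m0 = tr(M)/2 = -1/4, m1 = tr(M rho(γ1))/2 = 0, m2 = tr(M rho(γ2))/2 = 0, m3 = tr(M rho(γ3))/2 = -3.
Multiplying table entries, the bivector images are rho(γ12) = I*rho(γ3), rho(γ13) = -I*rho(γ2), rho(γ23) = I*rho(γ1); with real blade coefficients the real parts of m0..m3 are the coefficients of 1, γ1, γ2, γ3 and the imaginary parts give the bivectors (γ23: Im m1, γ13: -Im m2, γ12: Im m3).
Answer: -1/4 - 3*γ3


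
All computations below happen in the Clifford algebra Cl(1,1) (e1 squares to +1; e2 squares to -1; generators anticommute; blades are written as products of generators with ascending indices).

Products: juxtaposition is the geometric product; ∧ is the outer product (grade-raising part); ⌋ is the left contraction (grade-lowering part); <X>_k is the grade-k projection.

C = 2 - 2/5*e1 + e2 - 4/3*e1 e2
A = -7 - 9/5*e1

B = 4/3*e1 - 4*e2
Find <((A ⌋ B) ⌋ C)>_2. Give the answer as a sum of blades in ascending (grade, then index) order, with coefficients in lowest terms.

step 1: -12/5 - 28/3*e1 + 28*e2
step 2: -436/15 - 2728/75*e1 + 452/45*e2 + 16/5*e1 e2
step 3: 16/5*e1 e2
Answer: 16/5*e1 e2


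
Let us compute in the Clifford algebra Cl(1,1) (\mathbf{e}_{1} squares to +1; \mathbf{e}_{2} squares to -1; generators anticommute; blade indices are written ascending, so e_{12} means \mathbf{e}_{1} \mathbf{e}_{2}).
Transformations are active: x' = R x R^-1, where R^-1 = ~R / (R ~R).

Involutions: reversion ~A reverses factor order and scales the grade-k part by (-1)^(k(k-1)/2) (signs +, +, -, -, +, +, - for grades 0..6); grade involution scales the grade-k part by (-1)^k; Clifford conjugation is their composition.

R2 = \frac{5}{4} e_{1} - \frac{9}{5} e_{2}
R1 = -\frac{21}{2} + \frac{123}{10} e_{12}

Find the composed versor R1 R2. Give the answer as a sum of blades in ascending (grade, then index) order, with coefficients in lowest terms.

Distribute over the terms of R1 (each basis-blade product reordered to ascending indices, repeated generators contracted through their squares):
(-\frac{21}{2}) R2 = -\frac{105}{8} e_{1} + \frac{189}{10} e_{2}
(\frac{123}{10} e_{12}) R2 = \frac{1107}{50} e_{1} - \frac{123}{8} e_{2}
Summing the partial products and collecting blades:
Answer: \frac{1803}{200} e_{1} + \frac{141}{40} e_{2}


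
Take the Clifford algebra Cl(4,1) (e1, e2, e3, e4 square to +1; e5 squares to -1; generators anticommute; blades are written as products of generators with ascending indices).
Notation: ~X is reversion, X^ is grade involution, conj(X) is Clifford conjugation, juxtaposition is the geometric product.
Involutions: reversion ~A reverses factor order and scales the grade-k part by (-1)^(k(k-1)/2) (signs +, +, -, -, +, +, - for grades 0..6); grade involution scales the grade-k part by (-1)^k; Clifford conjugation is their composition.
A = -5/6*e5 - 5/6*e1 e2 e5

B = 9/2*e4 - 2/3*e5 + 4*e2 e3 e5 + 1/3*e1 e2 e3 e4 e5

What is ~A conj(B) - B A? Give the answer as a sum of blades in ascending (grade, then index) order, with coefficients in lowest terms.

first term: 5/9 - 5/9*e1 e2 - 10/3*e1 e3 + 10/3*e2 e3 - 5/18*e3 e4 - 15/4*e4 e5 - 5/18*e1 e2 e3 e4 + 15/4*e1 e2 e4 e5
second term: -5/9 - 5/9*e1 e2 - 10/3*e1 e3 + 10/3*e2 e3 - 5/18*e3 e4 - 15/4*e4 e5 + 5/18*e1 e2 e3 e4 - 15/4*e1 e2 e4 e5
Answer: 10/9 - 5/9*e1 e2 e3 e4 + 15/2*e1 e2 e4 e5


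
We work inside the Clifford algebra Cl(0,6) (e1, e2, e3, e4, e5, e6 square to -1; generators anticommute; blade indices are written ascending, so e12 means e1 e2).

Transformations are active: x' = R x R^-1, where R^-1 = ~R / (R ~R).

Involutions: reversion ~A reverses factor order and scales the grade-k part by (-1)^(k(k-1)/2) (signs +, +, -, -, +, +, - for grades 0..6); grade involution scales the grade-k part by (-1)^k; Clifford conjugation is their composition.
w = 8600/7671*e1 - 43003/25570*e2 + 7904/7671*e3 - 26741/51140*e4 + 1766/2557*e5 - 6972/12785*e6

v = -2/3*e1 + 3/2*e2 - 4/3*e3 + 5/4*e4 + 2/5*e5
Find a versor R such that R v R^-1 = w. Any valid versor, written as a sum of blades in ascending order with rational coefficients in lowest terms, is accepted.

Take R = v + w = 1162/2557*e1 - 2324/12785*e2 - 2324/7671*e3 + 9296/12785*e4 + 13944/12785*e5 - 6972/12785*e6. Because q(v) = q(w) = -22301/3600, conjugation by R sends v exactly to w.
Answer: 1162/2557*e1 - 2324/12785*e2 - 2324/7671*e3 + 9296/12785*e4 + 13944/12785*e5 - 6972/12785*e6


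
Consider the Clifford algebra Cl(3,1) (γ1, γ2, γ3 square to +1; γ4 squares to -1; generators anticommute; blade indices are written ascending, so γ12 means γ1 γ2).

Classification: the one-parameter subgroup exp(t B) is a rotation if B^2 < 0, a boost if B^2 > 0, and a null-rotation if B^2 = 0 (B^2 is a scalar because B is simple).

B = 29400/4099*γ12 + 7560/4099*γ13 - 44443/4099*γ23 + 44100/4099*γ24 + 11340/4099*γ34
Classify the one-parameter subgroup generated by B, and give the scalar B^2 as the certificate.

B^2 term by term: the squares give (29400/4099)^2*(γ12)^2 + (7560/4099)^2*(γ13)^2 + (-44443/4099)^2*(γ23)^2 + (44100/4099)^2*(γ24)^2 + (11340/4099)^2*(γ34)^2 = 864360000/16801801*(-1) + 57153600/16801801*(-1) + 1975180249/16801801*(-1) + 1944810000/16801801*(+1) + 128595600/16801801*(+1) = -49 (each basis 2-blade squares to minus the product of its generators' squares); cross terms between blades sharing an index anticommute and cancel; the commuting (index-disjoint) pairs give grade-4 terms 2*c*c'*(blade product), which cancel blade by blade — γ1234: 666792000/16801801 - 666792000/16801801 = 0 — confirming B is simple. So B^2 = -49.
Answer: rotation, certificate B^2 = -49. Note: conjugating B changes its blade decomposition but never the scalar B^2 = -49, whose sign settles the classification.


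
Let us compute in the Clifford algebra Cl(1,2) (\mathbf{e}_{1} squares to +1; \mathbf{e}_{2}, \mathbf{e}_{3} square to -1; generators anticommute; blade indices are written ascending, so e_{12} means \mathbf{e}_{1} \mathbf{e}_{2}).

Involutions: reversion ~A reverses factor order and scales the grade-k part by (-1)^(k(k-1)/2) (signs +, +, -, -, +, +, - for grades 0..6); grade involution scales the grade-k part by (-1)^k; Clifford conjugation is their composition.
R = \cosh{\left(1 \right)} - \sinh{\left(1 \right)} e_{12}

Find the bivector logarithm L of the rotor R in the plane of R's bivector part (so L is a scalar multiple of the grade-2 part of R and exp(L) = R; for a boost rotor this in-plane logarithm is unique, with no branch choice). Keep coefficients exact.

The scalar part of R is \cosh{\left(1 \right)}, giving the rapidity magnitude (cosh is even); the bivector part supplies orientation, its quotient by sinh of the rapidity is the plane, and L = rapidity * plane — unique in that plane, since flipping both signs leaves L unchanged.
Concretely: cosh(rapidity) = \cosh{\left(1 \right)} gives rapidity = ±1, and since rapidity/sinh(rapidity) is even the sign is immaterial: L = (rapidity/sinh(rapidity)) * <R>_2 = (\frac{1}{\sinh{\left(1 \right)}}) * <R>_2.
Answer: -e_{12}


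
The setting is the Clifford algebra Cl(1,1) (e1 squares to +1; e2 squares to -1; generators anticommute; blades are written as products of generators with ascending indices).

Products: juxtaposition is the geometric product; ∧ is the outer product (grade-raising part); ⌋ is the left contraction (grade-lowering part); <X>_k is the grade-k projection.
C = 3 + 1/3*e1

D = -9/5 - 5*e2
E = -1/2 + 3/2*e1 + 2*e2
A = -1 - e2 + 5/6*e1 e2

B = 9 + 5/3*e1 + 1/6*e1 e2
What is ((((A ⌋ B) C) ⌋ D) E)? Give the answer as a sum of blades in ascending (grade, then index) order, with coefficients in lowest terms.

step 1: -319/36 - 11/6*e1 - 1/6*e1 e2
step 2: -979/36 - 913/108*e1 + 1/18*e2 - 1/2*e1 e2
step 3: 8861/180 + 4895/36*e2
step 4: -35587/120 + 8861/120*e1 + 10969/360*e2 - 4895/24*e1 e2
Answer: -35587/120 + 8861/120*e1 + 10969/360*e2 - 4895/24*e1 e2


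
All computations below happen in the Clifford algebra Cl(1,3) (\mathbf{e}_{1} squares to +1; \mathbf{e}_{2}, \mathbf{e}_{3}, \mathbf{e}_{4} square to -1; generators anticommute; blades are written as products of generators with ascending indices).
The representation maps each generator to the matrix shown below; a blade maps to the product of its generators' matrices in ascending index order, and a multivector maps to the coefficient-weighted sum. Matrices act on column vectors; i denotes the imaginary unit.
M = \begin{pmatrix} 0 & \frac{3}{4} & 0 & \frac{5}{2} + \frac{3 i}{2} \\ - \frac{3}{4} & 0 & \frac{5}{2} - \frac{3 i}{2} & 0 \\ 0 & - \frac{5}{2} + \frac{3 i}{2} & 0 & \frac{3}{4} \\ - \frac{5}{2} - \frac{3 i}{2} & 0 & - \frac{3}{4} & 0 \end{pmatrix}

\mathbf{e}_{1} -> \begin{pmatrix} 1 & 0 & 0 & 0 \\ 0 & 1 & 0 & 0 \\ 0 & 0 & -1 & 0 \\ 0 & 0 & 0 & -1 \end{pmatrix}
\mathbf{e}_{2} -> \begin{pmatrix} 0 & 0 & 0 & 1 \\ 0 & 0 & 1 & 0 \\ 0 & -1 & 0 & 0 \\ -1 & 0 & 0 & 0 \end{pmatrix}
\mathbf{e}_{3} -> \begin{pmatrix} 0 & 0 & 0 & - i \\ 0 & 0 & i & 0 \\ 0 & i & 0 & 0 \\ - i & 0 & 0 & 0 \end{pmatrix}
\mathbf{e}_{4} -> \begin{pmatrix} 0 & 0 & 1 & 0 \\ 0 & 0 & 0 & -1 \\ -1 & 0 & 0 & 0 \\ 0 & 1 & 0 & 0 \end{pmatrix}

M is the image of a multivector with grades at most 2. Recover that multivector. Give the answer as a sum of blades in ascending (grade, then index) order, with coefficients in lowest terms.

Method: the blade images are trace-orthogonal — tr(rho(e_A) rho(e_B)^-1) = 4 if A = B and 0 otherwise — and rho(e_A)^-1 = (e_A)^2 * rho(e_A) with (e_A)^2 = +1 or -1, so the coefficient of e_A in the preimage is (e_A)^2 * tr(M rho(e_A))/4.
Nonzero projections over blades of grade <= 2: e_{2}: (e_{2})^2 = -1, tr(M rho(e_{2})) = -10, coefficient \frac{5}{2}; e_{1} e_{3}: (e_{1} e_{3})^2 = +1, tr(M rho(e_{1} e_{3})) = -6, coefficient -\frac{3}{2}; e_{2} e_{4}: (e_{2} e_{4})^2 = -1, tr(M rho(e_{2} e_{4})) = -3, coefficient \frac{3}{4}. Every other blade of grade <= 2 projects to 0.
Answer: \frac{5}{2} e_{2} - \frac{3}{2} e_{1} e_{3} + \frac{3}{4} e_{2} e_{4}


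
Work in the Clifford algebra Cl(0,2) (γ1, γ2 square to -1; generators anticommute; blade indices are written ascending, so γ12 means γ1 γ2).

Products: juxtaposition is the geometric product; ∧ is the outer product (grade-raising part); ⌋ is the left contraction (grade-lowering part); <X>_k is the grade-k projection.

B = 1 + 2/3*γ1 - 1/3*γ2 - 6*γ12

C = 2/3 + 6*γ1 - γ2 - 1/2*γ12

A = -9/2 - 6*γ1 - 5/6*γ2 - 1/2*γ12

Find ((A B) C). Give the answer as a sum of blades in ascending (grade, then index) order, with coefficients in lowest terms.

step 1: -34/9 - 25/6*γ1 - 107/3*γ2 + 523/18*γ12
step 2: 145/108 + 193/9*γ1 + 609/4*γ2 + 12929/54*γ12
Answer: 145/108 + 193/9*γ1 + 609/4*γ2 + 12929/54*γ12


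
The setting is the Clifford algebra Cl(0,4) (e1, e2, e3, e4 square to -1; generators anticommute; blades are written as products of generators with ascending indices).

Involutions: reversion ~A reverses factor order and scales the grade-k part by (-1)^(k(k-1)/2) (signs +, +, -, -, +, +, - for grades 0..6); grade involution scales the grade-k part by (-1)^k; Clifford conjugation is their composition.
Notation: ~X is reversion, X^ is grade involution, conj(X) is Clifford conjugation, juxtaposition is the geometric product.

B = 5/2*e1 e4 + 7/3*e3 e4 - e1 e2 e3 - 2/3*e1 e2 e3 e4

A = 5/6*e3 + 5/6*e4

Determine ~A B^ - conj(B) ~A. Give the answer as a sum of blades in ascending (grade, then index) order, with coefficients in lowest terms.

first term: 25/12*e1 + 35/18*e3 - 35/18*e4 - 5/6*e1 e2 - 5/9*e1 e2 e3 + 5/9*e1 e2 e4 - 25/12*e1 e3 e4 - 5/6*e1 e2 e3 e4
second term: 25/12*e1 + 35/18*e3 - 35/18*e4 + 5/6*e1 e2 + 5/9*e1 e2 e3 - 5/9*e1 e2 e4 + 25/12*e1 e3 e4 - 5/6*e1 e2 e3 e4
Answer: -5/3*e1 e2 - 10/9*e1 e2 e3 + 10/9*e1 e2 e4 - 25/6*e1 e3 e4


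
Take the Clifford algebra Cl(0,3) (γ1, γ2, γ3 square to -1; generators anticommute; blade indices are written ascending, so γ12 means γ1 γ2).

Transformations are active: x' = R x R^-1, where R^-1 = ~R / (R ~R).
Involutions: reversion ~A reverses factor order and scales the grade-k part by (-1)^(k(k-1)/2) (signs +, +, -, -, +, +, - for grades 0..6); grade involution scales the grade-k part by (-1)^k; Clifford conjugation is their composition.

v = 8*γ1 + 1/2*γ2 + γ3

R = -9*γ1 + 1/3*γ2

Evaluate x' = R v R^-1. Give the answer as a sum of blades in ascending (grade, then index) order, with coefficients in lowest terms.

~R = -9*γ1 + 1/3*γ2, and R ~R = -730/9, so R^-1 = ~R / (-730/9).
R v = 431/6 - 43/6*γ12 - 9*γ13 + 1/3*γ23
Answer: 5797/730*γ1 - 398/365*γ2 - γ3


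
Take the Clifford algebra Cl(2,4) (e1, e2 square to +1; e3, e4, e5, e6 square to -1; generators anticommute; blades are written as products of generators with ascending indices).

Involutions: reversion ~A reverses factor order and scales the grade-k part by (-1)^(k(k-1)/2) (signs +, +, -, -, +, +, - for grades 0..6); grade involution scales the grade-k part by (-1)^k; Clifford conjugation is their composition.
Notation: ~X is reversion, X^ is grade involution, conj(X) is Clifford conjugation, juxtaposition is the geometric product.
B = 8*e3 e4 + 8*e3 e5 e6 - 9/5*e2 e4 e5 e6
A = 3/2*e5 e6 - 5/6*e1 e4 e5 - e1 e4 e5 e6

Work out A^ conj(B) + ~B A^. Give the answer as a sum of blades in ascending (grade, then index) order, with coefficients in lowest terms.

first term: -12*e3 - 9/5*e1 e2 + 27/10*e2 e4 + 3/2*e1 e2 e6 - 8*e1 e3 e4 - 20/3*e1 e3 e5 - 20/3*e1 e3 e4 e6 + 8*e1 e3 e5 e6 - 12*e3 e4 e5 e6
second term: 12*e3 + 9/5*e1 e2 + 27/10*e2 e4 + 3/2*e1 e2 e6 + 8*e1 e3 e4 + 20/3*e1 e3 e5 + 20/3*e1 e3 e4 e6 - 8*e1 e3 e5 e6 - 12*e3 e4 e5 e6
Answer: 27/5*e2 e4 + 3*e1 e2 e6 - 24*e3 e4 e5 e6


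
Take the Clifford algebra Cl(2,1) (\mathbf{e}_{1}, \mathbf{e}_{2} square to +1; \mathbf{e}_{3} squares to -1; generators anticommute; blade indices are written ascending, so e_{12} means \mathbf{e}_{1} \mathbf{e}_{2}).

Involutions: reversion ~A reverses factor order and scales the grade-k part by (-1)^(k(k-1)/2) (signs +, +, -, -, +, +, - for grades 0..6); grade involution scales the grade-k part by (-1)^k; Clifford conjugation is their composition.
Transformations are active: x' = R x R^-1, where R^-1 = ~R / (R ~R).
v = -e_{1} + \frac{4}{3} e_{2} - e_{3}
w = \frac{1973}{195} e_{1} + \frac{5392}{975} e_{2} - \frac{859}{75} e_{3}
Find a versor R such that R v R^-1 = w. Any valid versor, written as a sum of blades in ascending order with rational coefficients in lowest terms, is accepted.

A norm check does it: q(v) = q(w) = \frac{16}{9}, hence R = v + w = \frac{1778}{195} e_{1} + \frac{6692}{975} e_{2} - \frac{934}{75} e_{3} realises the map — parallel part kept, (v - w)/2 negated, v carried to w.
Answer: \frac{1778}{195} e_{1} + \frac{6692}{975} e_{2} - \frac{934}{75} e_{3}


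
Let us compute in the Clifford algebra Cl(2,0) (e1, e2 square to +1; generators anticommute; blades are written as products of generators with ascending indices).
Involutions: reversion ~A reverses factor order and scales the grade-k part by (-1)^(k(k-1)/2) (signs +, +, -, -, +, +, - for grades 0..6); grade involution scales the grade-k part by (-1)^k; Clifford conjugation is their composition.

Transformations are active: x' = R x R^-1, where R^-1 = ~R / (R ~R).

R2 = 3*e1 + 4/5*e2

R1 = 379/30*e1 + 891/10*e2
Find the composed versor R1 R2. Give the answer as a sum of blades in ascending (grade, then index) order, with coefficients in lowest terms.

Distribute over the terms of R1 (each basis-blade product reordered to ascending indices, repeated generators contracted through their squares):
(379/30*e1) R2 = 379/10 + 758/75*e1 e2
(891/10*e2) R2 = 1782/25 - 2673/10*e1 e2
Summing the partial products and collecting blades:
Answer: 5459/50 - 38579/150*e1 e2


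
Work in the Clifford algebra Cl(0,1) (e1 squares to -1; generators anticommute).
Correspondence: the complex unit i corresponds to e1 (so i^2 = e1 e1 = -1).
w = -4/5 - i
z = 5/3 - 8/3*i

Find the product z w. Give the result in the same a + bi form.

In blades: z = 5/3 - 8/3*e1, w = -4/5 - e1.
Distribute z over w term by term (generator squares from the signature, products reordered to ascending indices): (5/3)*w = -4/3 - 5/3*e1; (-8/3*e1)*w = -8/3 + 32/15*e1.
Sum: -4 + 7/15*e1; translating back through the correspondence:
Answer: -4 + 7/15*i


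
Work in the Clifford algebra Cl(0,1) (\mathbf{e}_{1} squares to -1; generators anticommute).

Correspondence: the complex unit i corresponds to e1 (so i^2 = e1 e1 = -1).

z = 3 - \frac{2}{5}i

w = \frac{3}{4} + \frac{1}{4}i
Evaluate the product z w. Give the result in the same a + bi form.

In blades: z = 3 - \frac{2}{5} e_{1}, w = \frac{3}{4} + \frac{1}{4} e_{1}.
Distribute z over w term by term (generator squares from the signature, products reordered to ascending indices): (3)*w = \frac{9}{4} + \frac{3}{4} e_{1}; (-\frac{2}{5} e_{1})*w = \frac{1}{10} - \frac{3}{10} e_{1}.
Sum: \frac{47}{20} + \frac{9}{20} e_{1}; translating back through the correspondence:
Answer: \frac{47}{20} + \frac{9}{20}i


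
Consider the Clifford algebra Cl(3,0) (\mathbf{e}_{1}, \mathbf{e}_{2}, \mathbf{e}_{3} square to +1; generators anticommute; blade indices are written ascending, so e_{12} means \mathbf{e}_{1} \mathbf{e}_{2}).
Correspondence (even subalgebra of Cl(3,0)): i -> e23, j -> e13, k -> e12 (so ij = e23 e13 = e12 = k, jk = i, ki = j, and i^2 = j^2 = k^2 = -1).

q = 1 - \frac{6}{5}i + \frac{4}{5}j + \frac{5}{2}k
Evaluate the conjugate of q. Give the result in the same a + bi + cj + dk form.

In blades: q = 1 + \frac{5}{2} e_{12} + \frac{4}{5} e_{13} - \frac{6}{5} e_{23}.
Quaternion conjugation is reversion on the even subalgebra: the scalar is fixed and every grade-2 blade flips sign, giving 1 - \frac{5}{2} e_{12} - \frac{4}{5} e_{13} + \frac{6}{5} e_{23}; translating back:
Answer: 1 + \frac{6}{5}i - \frac{4}{5}j - \frac{5}{2}k


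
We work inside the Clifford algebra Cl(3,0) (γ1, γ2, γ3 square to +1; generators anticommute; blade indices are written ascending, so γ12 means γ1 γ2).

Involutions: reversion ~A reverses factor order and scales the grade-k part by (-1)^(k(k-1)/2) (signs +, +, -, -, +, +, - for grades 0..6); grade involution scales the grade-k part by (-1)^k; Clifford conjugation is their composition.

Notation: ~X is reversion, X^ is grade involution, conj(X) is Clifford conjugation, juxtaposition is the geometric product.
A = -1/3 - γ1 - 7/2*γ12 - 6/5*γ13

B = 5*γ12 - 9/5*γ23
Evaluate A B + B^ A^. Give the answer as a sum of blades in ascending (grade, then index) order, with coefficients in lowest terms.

first term: 35/2 - 5*γ2 - 287/75*γ12 + 63/10*γ13 - 27/5*γ23 + 9/5*γ123
second term: 35/2 - 5*γ2 + 37/75*γ12 - 63/10*γ13 + 33/5*γ23 - 9/5*γ123
Answer: 35 - 10*γ2 - 10/3*γ12 + 6/5*γ23


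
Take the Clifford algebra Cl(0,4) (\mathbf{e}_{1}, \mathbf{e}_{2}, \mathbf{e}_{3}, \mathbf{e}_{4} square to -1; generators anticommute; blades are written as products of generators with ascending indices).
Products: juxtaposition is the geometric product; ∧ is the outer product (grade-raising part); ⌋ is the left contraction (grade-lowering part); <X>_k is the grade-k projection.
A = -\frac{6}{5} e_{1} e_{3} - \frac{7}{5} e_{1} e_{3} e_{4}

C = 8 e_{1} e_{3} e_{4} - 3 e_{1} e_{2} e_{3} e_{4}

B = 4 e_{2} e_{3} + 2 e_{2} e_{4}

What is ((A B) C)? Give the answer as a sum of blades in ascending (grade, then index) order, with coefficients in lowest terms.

step 1: -\frac{24}{5} e_{1} e_{2} + \frac{14}{5} e_{1} e_{2} e_{3} - \frac{28}{5} e_{1} e_{2} e_{4} + \frac{12}{5} e_{1} e_{2} e_{3} e_{4}
step 2: -\frac{36}{5} - \frac{96}{5} e_{2} - \frac{84}{5} e_{3} - \frac{42}{5} e_{4} + \frac{224}{5} e_{2} e_{3} + \frac{112}{5} e_{2} e_{4} - \frac{72}{5} e_{3} e_{4} - \frac{192}{5} e_{2} e_{3} e_{4}
Answer: -\frac{36}{5} - \frac{96}{5} e_{2} - \frac{84}{5} e_{3} - \frac{42}{5} e_{4} + \frac{224}{5} e_{2} e_{3} + \frac{112}{5} e_{2} e_{4} - \frac{72}{5} e_{3} e_{4} - \frac{192}{5} e_{2} e_{3} e_{4}


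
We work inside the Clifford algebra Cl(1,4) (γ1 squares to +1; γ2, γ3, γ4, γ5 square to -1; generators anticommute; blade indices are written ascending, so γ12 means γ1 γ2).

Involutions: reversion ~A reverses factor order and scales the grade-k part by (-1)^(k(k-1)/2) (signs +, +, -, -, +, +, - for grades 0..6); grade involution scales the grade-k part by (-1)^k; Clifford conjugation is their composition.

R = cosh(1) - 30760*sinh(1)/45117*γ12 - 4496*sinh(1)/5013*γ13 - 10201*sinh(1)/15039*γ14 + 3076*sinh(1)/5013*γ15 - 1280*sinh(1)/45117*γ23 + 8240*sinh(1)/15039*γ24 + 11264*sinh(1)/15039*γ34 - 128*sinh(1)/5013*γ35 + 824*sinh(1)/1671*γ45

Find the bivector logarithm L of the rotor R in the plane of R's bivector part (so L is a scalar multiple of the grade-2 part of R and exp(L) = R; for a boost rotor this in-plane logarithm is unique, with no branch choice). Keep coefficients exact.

The scalar part of R is cosh(1), which determines |rapidity| via cosh; the sign lives in the bivector part, and pairing them (bivector part over sinh of the rapidity = the plane) gives the unique in-plane L = rapidity * plane.
Concretely: cosh(rapidity) = cosh(1) gives rapidity = ±1, and since rapidity/sinh(rapidity) is even the sign is immaterial: L = (rapidity/sinh(rapidity)) * <R>_2 = (1/sinh(1)) * <R>_2.
Answer: -30760/45117*γ12 - 4496/5013*γ13 - 10201/15039*γ14 + 3076/5013*γ15 - 1280/45117*γ23 + 8240/15039*γ24 + 11264/15039*γ34 - 128/5013*γ35 + 824/1671*γ45


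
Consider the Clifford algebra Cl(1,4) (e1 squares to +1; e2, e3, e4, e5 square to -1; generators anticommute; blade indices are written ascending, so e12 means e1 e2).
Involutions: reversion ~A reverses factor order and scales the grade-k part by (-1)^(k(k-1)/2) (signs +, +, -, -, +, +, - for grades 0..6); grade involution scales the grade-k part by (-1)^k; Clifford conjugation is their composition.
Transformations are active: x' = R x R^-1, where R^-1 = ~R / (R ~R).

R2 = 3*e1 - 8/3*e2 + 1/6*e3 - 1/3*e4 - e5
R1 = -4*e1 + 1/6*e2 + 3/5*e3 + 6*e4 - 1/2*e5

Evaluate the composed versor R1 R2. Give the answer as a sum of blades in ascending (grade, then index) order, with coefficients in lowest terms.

Distribute over the terms of R1 (each basis-blade product reordered to ascending indices, repeated generators contracted through their squares):
(-4*e1) R2 = -12 + 32/3*e12 - 2/3*e13 + 4/3*e14 + 4*e15
(1/6*e2) R2 = 4/9 - 1/2*e12 + 1/36*e23 - 1/18*e24 - 1/6*e25
(3/5*e3) R2 = -1/10 - 9/5*e13 + 8/5*e23 - 1/5*e34 - 3/5*e35
(6*e4) R2 = 2 - 18*e14 + 16*e24 - e34 - 6*e45
(-1/2*e5) R2 = -1/2 + 3/2*e15 - 4/3*e25 + 1/12*e35 - 1/6*e45
Summing the partial products and collecting blades:
Answer: -457/45 + 61/6*e12 - 37/15*e13 - 50/3*e14 + 11/2*e15 + 293/180*e23 + 287/18*e24 - 3/2*e25 - 6/5*e34 - 31/60*e35 - 37/6*e45


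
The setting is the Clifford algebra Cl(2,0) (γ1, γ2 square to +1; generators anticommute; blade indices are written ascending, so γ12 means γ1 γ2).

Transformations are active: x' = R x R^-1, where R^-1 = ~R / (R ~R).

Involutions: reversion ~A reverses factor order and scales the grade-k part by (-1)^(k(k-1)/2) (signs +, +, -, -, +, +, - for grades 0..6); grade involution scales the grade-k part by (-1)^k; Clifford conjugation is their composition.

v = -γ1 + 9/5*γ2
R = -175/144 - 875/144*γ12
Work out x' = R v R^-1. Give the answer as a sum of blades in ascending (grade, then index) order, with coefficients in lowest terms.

~R = -175/144 + 875/144*γ12, and R ~R = 398125/10368, so R^-1 = ~R / (398125/10368).
R v = -175/18*γ1 - 595/72*γ2
Answer: 21/13*γ1 - 83/65*γ2


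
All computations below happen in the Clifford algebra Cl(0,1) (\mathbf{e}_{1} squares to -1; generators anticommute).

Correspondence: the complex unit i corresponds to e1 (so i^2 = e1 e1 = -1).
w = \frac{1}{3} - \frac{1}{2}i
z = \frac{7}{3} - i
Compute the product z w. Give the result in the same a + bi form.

In blades: z = \frac{7}{3} - e_{1}, w = \frac{1}{3} - \frac{1}{2} e_{1}.
Distribute z over w term by term (generator squares from the signature, products reordered to ascending indices): (\frac{7}{3})*w = \frac{7}{9} - \frac{7}{6} e_{1}; (-e_{1})*w = -\frac{1}{2} - \frac{1}{3} e_{1}.
Sum: \frac{5}{18} - \frac{3}{2} e_{1}; translating back through the correspondence:
Answer: \frac{5}{18} - \frac{3}{2}i


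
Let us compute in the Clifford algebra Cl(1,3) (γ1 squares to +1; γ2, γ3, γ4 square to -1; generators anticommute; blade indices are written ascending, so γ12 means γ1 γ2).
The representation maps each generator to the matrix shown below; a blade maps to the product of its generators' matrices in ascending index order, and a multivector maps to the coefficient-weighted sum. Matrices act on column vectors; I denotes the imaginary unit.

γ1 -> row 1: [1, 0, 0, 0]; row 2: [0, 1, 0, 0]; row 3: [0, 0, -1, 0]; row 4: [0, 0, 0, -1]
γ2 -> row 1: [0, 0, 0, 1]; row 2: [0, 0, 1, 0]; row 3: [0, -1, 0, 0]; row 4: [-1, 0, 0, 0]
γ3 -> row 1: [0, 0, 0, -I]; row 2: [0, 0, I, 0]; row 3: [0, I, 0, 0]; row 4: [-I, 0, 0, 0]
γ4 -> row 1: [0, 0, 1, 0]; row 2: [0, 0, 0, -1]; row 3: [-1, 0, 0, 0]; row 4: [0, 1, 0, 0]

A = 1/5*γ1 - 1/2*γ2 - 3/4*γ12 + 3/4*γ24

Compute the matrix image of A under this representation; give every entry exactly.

Bivector images (products of the table entries): rho(γ12) = rho(γ1)rho(γ2) = row 1: [0, 0, 0, 1]; row 2: [0, 0, 1, 0]; row 3: [0, 1, 0, 0]; row 4: [1, 0, 0, 0]; rho(γ24) = rho(γ2)rho(γ4) = row 1: [0, 1, 0, 0]; row 2: [-1, 0, 0, 0]; row 3: [0, 0, 0, 1]; row 4: [0, 0, -1, 0].
M = (1/5)*rho(γ1) + (-1/2)*rho(γ2) + (-3/4)*rho(γ12) + (3/4)*rho(γ24), summed entrywise:
Answer: row 1: [1/5, 3/4, 0, -5/4]; row 2: [-3/4, 1/5, -5/4, 0]; row 3: [0, -1/4, -1/5, 3/4]; row 4: [-1/4, 0, -3/4, -1/5]


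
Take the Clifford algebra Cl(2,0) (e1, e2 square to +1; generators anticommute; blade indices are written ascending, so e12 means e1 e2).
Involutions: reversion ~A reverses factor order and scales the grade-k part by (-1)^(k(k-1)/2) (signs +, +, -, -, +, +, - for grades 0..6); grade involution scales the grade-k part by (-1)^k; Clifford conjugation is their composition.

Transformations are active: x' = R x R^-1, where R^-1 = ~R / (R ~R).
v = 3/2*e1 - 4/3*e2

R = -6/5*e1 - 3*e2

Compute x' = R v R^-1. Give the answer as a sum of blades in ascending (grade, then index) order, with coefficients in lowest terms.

~R = -6/5*e1 - 3*e2, and R ~R = 261/25, so R^-1 = ~R / (261/25).
R v = 11/5 + 61/10*e12
Answer: -349/174*e1 + 2/29*e2


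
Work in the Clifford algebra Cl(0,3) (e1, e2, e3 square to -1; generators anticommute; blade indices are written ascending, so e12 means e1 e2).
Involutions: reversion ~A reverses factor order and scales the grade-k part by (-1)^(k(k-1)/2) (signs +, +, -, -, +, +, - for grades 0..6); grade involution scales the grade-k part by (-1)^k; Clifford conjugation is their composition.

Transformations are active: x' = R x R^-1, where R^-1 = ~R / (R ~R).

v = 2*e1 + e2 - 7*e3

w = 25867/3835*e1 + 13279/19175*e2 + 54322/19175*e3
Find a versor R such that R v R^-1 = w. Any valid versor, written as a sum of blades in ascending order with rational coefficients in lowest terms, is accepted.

Key observation: q(v) = q(w) = -54 (sandwiches preserve the norm), so R = v + w = 33537/3835*e1 + 32454/19175*e2 - 79903/19175*e3 works whenever it is invertible — the component of v along it is kept and (v - w)/2 reverses, sending v to w.
Answer: 33537/3835*e1 + 32454/19175*e2 - 79903/19175*e3


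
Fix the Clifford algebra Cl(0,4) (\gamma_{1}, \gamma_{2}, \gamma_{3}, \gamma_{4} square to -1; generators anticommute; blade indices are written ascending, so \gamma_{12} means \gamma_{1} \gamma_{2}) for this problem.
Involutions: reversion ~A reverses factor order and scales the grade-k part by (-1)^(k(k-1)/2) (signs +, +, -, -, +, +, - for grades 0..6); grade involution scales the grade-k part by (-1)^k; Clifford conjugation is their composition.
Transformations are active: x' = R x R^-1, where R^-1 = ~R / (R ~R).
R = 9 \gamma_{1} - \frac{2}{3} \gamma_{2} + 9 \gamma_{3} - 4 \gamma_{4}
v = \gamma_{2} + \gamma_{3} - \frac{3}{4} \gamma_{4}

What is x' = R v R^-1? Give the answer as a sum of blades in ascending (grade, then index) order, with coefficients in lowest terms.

~R = 9 \gamma_{1} - \frac{2}{3} \gamma_{2} + 9 \gamma_{3} - 4 \gamma_{4}, and R ~R = -\frac{1606}{9}, so R^-1 = ~R / (-\frac{1606}{9}).
R v = -\frac{34}{3} + 9 \gamma_{12} + 9 \gamma_{13} - \frac{27}{4} \gamma_{14} - \frac{29}{3} \gamma_{23} + \frac{9}{2} \gamma_{24} - \frac{11}{4} \gamma_{34}
Answer: \frac{918}{803} \gamma_{1} - \frac{871}{803} \gamma_{2} + \frac{115}{803} \gamma_{3} + \frac{777}{3212} \gamma_{4}


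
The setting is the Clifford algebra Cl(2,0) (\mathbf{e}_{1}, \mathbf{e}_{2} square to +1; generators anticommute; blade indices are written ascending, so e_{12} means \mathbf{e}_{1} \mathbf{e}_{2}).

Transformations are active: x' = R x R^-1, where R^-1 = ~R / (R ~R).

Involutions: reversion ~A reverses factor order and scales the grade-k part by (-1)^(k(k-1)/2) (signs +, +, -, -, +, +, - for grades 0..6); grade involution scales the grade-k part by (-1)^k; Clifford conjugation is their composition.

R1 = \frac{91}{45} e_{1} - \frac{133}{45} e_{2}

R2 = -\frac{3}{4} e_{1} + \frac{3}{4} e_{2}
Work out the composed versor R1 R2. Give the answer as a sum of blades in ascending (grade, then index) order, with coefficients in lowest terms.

Distribute over the terms of R1 (each basis-blade product reordered to ascending indices, repeated generators contracted through their squares):
(\frac{91}{45} e_{1}) R2 = -\frac{91}{60} + \frac{91}{60} e_{12}
(-\frac{133}{45} e_{2}) R2 = -\frac{133}{60} - \frac{133}{60} e_{12}
Summing the partial products and collecting blades:
Answer: -\frac{56}{15} - \frac{7}{10} e_{12}


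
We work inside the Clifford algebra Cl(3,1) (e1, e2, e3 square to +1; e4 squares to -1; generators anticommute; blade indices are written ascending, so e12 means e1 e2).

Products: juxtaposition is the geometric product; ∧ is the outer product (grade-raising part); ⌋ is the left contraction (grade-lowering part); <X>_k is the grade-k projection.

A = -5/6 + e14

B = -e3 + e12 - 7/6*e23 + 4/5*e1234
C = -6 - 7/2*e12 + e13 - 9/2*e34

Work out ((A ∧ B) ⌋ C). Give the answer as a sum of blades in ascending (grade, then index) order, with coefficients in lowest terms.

step 1: 5/6*e3 - 5/6*e12 + 35/36*e23 + e134 - 11/6*e1234
step 2: -35/12 - 5/6*e1 - 15/4*e4
Answer: -35/12 - 5/6*e1 - 15/4*e4


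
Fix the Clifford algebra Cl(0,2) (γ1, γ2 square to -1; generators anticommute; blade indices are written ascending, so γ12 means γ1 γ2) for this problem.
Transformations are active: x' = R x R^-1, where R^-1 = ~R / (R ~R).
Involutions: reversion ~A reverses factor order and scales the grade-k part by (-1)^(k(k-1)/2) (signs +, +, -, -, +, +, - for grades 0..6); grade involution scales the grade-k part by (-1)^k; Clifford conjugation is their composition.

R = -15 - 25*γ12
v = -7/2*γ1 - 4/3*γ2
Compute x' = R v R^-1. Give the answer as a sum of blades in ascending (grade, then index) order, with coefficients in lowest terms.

~R = -15 + 25*γ12, and R ~R = 850, so R^-1 = ~R / (850).
R v = 115/6*γ1 + 215/2*γ2
Answer: 48/17*γ1 - 251/102*γ2


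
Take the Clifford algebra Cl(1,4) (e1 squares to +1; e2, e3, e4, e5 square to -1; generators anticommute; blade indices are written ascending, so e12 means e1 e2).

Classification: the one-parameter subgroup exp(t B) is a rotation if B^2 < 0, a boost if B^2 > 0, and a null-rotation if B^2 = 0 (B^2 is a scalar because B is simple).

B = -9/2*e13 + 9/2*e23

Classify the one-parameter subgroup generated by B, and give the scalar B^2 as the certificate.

B^2 term by term: the squares give (-9/2)^2*(e13)^2 + (9/2)^2*(e23)^2 = 81/4*(+1) + 81/4*(-1) = 0 (each basis 2-blade squares to minus the product of its generators' squares); cross terms between blades sharing an index anticommute and cancel. So B^2 = 0.
Answer: null-rotation, certificate B^2 = 0. No conjugation can change B^2 = 0; the sign gives the class.


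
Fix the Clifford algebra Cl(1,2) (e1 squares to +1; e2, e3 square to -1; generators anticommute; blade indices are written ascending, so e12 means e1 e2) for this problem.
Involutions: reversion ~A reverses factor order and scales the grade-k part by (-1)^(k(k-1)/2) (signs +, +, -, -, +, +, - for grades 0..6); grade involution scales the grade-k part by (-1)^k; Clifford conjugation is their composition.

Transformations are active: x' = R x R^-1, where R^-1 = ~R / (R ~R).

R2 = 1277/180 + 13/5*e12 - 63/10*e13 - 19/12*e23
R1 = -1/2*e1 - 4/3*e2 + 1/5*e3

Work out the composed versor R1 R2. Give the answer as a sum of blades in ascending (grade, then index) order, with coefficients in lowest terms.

Distribute over the terms of R1 (each basis-blade product reordered to ascending indices, repeated generators contracted through their squares):
(-1/2*e1) R2 = -1277/360*e1 - 13/10*e2 + 63/20*e3 + 19/24*e123
(-4/3*e2) R2 = -52/15*e1 - 1277/135*e2 - 19/9*e3 - 42/5*e123
(1/5*e3) R2 = -63/50*e1 - 19/60*e2 + 1277/900*e3 + 13/25*e123
Summing the partial products and collecting blades:
Answer: -14893/1800*e1 - 5981/540*e2 + 553/225*e3 - 4253/600*e123
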